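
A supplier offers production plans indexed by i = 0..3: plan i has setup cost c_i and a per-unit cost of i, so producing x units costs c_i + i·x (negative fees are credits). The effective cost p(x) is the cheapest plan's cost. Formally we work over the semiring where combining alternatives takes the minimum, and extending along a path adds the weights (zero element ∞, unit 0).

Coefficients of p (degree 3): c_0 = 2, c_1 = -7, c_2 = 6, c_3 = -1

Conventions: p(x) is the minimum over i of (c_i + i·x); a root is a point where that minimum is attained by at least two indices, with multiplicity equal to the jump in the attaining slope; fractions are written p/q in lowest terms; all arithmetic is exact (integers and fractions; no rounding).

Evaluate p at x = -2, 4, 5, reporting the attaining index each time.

p(-2) = min(2+0·(-2)=2, -7+1·(-2)=-9, 6+2·(-2)=2, -1+3·(-2)=-7) = -9 (attained by i=1)
p(4) = min(2+0·4=2, -7+1·4=-3, 6+2·4=14, -1+3·4=11) = -3 (attained by i=1)
p(5) = min(2+0·5=2, -7+1·5=-2, 6+2·5=16, -1+3·5=14) = -2 (attained by i=1)
Answer: p(-2) = -9; p(4) = -3; p(5) = -2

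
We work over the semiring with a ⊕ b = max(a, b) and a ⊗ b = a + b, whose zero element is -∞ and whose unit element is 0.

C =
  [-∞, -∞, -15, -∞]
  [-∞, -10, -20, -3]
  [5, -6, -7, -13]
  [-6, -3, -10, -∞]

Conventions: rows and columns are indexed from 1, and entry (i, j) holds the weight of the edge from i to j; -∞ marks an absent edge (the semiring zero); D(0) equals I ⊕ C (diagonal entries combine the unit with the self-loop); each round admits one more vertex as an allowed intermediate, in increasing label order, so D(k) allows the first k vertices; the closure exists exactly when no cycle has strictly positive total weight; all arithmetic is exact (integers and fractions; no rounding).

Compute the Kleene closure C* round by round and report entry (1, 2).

D(0):
  [0, -∞, -15, -∞]
  [-∞, 0, -20, -3]
  [5, -6, 0, -13]
  [-6, -3, -10, 0]
D(1):
  [0, -∞, -15, -∞]
  [-∞, 0, -20, -3]
  [5, -6, 0, -13]
  [-6, -3, -10, 0]
D(2):
  [0, -∞, -15, -∞]
  [-∞, 0, -20, -3]
  [5, -6, 0, -9]
  [-6, -3, -10, 0]
D(3):
  [0, -21, -15, -24]
  [-15, 0, -20, -3]
  [5, -6, 0, -9]
  [-5, -3, -10, 0]
D(4):
  [0, -21, -15, -24]
  [-8, 0, -13, -3]
  [5, -6, 0, -9]
  [-5, -3, -10, 0]
Answer: C*[1][2] = -21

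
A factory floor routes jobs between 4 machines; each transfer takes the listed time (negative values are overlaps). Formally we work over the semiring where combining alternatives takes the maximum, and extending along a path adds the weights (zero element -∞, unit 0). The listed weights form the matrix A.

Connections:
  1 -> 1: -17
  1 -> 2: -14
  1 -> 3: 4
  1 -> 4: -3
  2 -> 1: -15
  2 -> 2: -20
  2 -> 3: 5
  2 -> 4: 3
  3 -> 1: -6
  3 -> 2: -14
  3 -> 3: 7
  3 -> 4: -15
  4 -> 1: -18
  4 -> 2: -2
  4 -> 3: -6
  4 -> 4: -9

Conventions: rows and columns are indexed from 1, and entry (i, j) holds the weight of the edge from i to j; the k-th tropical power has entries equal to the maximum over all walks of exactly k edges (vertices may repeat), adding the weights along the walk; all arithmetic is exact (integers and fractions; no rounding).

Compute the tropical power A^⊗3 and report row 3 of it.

A^⊗2:
  [-2, -5, 11, -11]
  [-1, 1, 12, -6]
  [1, -7, 14, -8]
  [-12, -11, 3, 1]
A^⊗3:
  [5, -3, 18, -2]
  [6, -2, 19, 4]
  [8, 0, 21, -1]
  [-3, -1, 10, -8]
Answer: row 3 of A^⊗3 = [8, 0, 21, -1]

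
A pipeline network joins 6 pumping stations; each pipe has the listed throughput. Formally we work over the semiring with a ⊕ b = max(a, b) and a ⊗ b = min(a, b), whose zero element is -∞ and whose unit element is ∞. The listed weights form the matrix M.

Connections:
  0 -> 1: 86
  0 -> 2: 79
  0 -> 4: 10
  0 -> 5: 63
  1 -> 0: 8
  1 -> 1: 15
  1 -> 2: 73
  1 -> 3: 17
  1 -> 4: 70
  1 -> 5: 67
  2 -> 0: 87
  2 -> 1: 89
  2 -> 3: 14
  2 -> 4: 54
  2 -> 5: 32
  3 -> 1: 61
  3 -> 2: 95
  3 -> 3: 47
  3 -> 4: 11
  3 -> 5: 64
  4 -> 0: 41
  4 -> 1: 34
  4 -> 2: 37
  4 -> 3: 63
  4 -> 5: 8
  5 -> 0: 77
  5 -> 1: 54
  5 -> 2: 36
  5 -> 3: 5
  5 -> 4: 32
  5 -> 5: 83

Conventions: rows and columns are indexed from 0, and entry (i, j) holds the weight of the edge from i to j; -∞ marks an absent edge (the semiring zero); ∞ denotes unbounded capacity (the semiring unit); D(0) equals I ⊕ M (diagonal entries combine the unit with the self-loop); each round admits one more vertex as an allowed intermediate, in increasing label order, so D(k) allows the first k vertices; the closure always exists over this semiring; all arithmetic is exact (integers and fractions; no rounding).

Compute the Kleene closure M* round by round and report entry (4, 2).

D(0):
  [∞, 86, 79, -∞, 10, 63]
  [8, ∞, 73, 17, 70, 67]
  [87, 89, ∞, 14, 54, 32]
  [-∞, 61, 95, ∞, 11, 64]
  [41, 34, 37, 63, ∞, 8]
  [77, 54, 36, 5, 32, ∞]
D(1):
  [∞, 86, 79, -∞, 10, 63]
  [8, ∞, 73, 17, 70, 67]
  [87, 89, ∞, 14, 54, 63]
  [-∞, 61, 95, ∞, 11, 64]
  [41, 41, 41, 63, ∞, 41]
  [77, 77, 77, 5, 32, ∞]
D(2):
  [∞, 86, 79, 17, 70, 67]
  [8, ∞, 73, 17, 70, 67]
  [87, 89, ∞, 17, 70, 67]
  [8, 61, 95, ∞, 61, 64]
  [41, 41, 41, 63, ∞, 41]
  [77, 77, 77, 17, 70, ∞]
D(3):
  [∞, 86, 79, 17, 70, 67]
  [73, ∞, 73, 17, 70, 67]
  [87, 89, ∞, 17, 70, 67]
  [87, 89, 95, ∞, 70, 67]
  [41, 41, 41, 63, ∞, 41]
  [77, 77, 77, 17, 70, ∞]
D(4):
  [∞, 86, 79, 17, 70, 67]
  [73, ∞, 73, 17, 70, 67]
  [87, 89, ∞, 17, 70, 67]
  [87, 89, 95, ∞, 70, 67]
  [63, 63, 63, 63, ∞, 63]
  [77, 77, 77, 17, 70, ∞]
D(5):
  [∞, 86, 79, 63, 70, 67]
  [73, ∞, 73, 63, 70, 67]
  [87, 89, ∞, 63, 70, 67]
  [87, 89, 95, ∞, 70, 67]
  [63, 63, 63, 63, ∞, 63]
  [77, 77, 77, 63, 70, ∞]
D(6):
  [∞, 86, 79, 63, 70, 67]
  [73, ∞, 73, 63, 70, 67]
  [87, 89, ∞, 63, 70, 67]
  [87, 89, 95, ∞, 70, 67]
  [63, 63, 63, 63, ∞, 63]
  [77, 77, 77, 63, 70, ∞]
Answer: M*[4][2] = 63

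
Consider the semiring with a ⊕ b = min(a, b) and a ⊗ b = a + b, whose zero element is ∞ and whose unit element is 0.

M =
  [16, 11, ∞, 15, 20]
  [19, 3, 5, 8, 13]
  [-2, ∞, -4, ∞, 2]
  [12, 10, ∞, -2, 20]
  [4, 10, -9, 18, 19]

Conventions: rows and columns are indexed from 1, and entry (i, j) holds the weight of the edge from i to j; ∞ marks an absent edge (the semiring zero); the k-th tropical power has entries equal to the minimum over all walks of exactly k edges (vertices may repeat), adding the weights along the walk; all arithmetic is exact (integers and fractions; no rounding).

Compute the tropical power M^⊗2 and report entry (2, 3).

M^⊗2:
  [24, 14, 11, 13, 24]
  [3, 6, 1, 6, 7]
  [-6, 9, -8, 13, -2]
  [10, 8, 11, -4, 18]
  [-11, 13, -13, 16, -7]
Key observation: the optimum is the walk 2->3->3, with weight 5 + (-4) = 1.
Optimal value attained by: walk 2->3->3.
Answer: (M^⊗2)[2][3] = 1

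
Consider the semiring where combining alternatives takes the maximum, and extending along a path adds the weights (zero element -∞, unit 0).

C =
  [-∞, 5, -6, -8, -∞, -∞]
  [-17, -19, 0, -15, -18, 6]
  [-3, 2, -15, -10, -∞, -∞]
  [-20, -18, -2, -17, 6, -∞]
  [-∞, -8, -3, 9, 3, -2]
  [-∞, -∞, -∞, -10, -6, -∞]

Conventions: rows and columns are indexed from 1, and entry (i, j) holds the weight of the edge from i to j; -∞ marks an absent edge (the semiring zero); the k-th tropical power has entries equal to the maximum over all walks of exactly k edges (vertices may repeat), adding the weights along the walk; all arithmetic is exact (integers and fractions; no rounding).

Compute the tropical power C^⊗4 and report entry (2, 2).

C^⊗2:
  [-9, -4, 5, -10, -2, 11]
  [-3, 2, -15, -4, 0, -13]
  [-15, 2, 2, -11, -4, 8]
  [-5, 0, 3, 15, 9, 4]
  [-6, -1, 7, 12, 15, 1]
  [-30, -14, -9, 3, -3, -8]
C^⊗3:
  [2, 7, -4, 7, 5, 2]
  [-15, 2, 2, 9, 3, 8]
  [-1, 4, 2, 5, 2, 8]
  [0, 5, 13, 18, 21, 7]
  [4, 9, 12, 24, 18, 13]
  [-12, -7, 1, 6, 9, -5]
C^⊗4:
  [-7, 7, 7, 14, 13, 13]
  [-1, 4, 7, 12, 15, 8]
  [-1, 4, 4, 11, 11, 10]
  [10, 15, 18, 30, 24, 19]
  [9, 14, 22, 27, 30, 16]
  [-2, 3, 6, 18, 12, 7]
Key observation: the optimum is the walk 2->3->2->3->2, with weight 0 + 2 + 0 + 2 = 4.
Optimal value attained by: walk 2->3->2->3->2.
Answer: (C^⊗4)[2][2] = 4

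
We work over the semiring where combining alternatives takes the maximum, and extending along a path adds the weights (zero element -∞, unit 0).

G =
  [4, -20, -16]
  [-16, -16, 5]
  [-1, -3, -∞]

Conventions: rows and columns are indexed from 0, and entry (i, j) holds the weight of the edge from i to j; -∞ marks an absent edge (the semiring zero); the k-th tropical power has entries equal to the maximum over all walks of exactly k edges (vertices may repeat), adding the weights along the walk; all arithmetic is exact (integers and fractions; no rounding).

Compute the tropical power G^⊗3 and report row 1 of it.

G^⊗2:
  [8, -16, -12]
  [4, 2, -11]
  [3, -19, 2]
G^⊗3:
  [12, -12, -8]
  [8, -14, 7]
  [7, -1, -13]
Answer: row 1 of G^⊗3 = [8, -14, 7]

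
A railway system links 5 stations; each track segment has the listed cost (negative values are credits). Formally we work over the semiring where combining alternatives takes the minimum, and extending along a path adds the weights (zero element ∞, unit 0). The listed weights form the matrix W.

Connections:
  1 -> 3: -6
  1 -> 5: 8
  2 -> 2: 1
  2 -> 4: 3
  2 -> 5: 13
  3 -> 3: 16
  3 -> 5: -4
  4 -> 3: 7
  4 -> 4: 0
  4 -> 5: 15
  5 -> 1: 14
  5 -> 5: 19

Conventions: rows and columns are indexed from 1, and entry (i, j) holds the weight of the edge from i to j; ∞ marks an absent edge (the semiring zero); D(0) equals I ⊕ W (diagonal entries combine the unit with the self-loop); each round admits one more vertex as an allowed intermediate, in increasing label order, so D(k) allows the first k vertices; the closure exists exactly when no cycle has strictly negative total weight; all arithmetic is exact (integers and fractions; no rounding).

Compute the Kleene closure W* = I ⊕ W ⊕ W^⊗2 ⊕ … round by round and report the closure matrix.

D(0):
  [0, ∞, -6, ∞, 8]
  [∞, 0, ∞, 3, 13]
  [∞, ∞, 0, ∞, -4]
  [∞, ∞, 7, 0, 15]
  [14, ∞, ∞, ∞, 0]
D(1):
  [0, ∞, -6, ∞, 8]
  [∞, 0, ∞, 3, 13]
  [∞, ∞, 0, ∞, -4]
  [∞, ∞, 7, 0, 15]
  [14, ∞, 8, ∞, 0]
D(2):
  [0, ∞, -6, ∞, 8]
  [∞, 0, ∞, 3, 13]
  [∞, ∞, 0, ∞, -4]
  [∞, ∞, 7, 0, 15]
  [14, ∞, 8, ∞, 0]
D(3):
  [0, ∞, -6, ∞, -10]
  [∞, 0, ∞, 3, 13]
  [∞, ∞, 0, ∞, -4]
  [∞, ∞, 7, 0, 3]
  [14, ∞, 8, ∞, 0]
D(4):
  [0, ∞, -6, ∞, -10]
  [∞, 0, 10, 3, 6]
  [∞, ∞, 0, ∞, -4]
  [∞, ∞, 7, 0, 3]
  [14, ∞, 8, ∞, 0]
D(5):
  [0, ∞, -6, ∞, -10]
  [20, 0, 10, 3, 6]
  [10, ∞, 0, ∞, -4]
  [17, ∞, 7, 0, 3]
  [14, ∞, 8, ∞, 0]
Answer: W* = [[0, ∞, -6, ∞, -10], [20, 0, 10, 3, 6], [10, ∞, 0, ∞, -4], [17, ∞, 7, 0, 3], [14, ∞, 8, ∞, 0]]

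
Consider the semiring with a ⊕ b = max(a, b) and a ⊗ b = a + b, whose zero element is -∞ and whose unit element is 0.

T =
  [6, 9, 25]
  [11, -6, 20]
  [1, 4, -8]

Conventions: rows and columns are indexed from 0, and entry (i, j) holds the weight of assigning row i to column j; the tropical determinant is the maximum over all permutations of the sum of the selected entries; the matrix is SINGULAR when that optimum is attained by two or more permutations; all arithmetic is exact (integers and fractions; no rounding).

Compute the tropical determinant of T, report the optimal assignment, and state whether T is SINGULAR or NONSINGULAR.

σ = (0, 1, 2): 6 + (-6) + (-8) = -8
σ = (0, 2, 1): 6 + 20 + 4 = 30
σ = (1, 0, 2): 9 + 11 + (-8) = 12
σ = (1, 2, 0): 9 + 20 + 1 = 30
σ = (2, 0, 1): 25 + 11 + 4 = 40
σ = (2, 1, 0): 25 + (-6) + 1 = 20
Optimal value attained by: σ = (2, 0, 1).
Answer: det⊕(T) = 40; verdict: NONSINGULAR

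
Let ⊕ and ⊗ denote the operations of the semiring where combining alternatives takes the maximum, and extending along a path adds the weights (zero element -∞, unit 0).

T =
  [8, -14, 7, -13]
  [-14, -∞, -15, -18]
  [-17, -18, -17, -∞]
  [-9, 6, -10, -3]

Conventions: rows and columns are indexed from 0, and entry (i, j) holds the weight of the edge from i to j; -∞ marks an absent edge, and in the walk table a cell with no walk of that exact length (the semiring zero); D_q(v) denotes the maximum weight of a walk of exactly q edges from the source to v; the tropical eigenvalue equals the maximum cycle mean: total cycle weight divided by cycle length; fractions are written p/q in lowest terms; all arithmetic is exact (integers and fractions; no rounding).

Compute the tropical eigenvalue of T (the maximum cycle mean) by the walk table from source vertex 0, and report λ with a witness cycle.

q=0: [0, -∞, -∞, -∞]
q=1: [8, -14, 7, -13]
q=2: [16, -6, 15, -5]
q=3: [24, 2, 23, 3]
q=4: [32, 10, 31, 11]
Optimal cycle mean attained by: cycle 0->0, total 8, length 1.
Answer: λ = 8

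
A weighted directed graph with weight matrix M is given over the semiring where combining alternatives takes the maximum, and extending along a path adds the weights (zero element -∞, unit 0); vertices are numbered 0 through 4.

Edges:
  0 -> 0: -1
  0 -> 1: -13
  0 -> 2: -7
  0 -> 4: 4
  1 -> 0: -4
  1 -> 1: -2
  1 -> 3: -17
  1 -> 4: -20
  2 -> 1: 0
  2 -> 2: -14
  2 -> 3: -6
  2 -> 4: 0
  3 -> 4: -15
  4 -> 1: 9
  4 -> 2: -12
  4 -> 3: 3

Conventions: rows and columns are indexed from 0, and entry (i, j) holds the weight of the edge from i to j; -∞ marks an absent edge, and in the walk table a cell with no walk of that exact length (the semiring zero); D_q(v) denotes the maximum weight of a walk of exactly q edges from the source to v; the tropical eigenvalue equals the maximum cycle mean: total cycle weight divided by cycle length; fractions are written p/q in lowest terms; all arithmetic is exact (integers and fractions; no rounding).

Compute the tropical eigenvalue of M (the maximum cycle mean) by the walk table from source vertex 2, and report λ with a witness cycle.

q=0: [-∞, -∞, 0, -∞, -∞]
q=1: [-∞, 0, -14, -6, 0]
q=2: [-4, 9, -12, 3, -14]
q=3: [5, 7, -11, -8, 0]
q=4: [4, 9, -2, 3, 9]
q=5: [5, 18, -3, 12, 8]
Optimal cycle mean attained by: cycle 0->4->1->0, total 4 + 9 + (-4), length 3.
Answer: λ = 3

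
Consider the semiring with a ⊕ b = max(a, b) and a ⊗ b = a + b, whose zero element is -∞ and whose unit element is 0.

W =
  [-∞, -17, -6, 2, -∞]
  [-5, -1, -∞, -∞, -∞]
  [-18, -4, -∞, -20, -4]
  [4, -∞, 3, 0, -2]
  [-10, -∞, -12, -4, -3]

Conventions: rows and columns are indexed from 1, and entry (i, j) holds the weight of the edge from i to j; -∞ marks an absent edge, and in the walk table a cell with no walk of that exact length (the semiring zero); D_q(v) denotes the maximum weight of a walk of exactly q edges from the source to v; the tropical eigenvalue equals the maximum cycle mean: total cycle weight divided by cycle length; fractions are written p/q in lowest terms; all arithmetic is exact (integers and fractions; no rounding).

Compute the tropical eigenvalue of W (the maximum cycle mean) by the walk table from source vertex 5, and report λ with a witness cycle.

q=0: [-∞, -∞, -∞, -∞, 0]
q=1: [-10, -∞, -12, -4, -3]
q=2: [0, -16, -1, -4, -6]
q=3: [0, -5, -1, 2, -5]
q=4: [6, -5, 5, 2, 0]
q=5: [6, 1, 5, 8, 1]
Optimal cycle mean attained by: cycle 1->4->1, total 2 + 4, length 2.
Answer: λ = 3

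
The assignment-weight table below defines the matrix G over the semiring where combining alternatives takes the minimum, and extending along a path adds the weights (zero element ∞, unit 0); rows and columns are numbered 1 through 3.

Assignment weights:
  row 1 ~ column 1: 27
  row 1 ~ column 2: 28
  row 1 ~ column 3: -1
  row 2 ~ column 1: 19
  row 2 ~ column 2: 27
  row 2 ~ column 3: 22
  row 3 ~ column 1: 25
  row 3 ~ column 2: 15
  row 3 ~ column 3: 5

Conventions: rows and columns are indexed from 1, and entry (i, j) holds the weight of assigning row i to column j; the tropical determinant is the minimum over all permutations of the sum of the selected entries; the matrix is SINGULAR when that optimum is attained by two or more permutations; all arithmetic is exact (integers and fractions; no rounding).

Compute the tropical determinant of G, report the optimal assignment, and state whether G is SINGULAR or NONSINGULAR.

σ = (1, 2, 3): 27 + 27 + 5 = 59
σ = (1, 3, 2): 27 + 22 + 15 = 64
σ = (2, 1, 3): 28 + 19 + 5 = 52
σ = (2, 3, 1): 28 + 22 + 25 = 75
σ = (3, 1, 2): (-1) + 19 + 15 = 33
σ = (3, 2, 1): (-1) + 27 + 25 = 51
Optimal value attained by: σ = (3, 1, 2).
Answer: det⊕(G) = 33; verdict: NONSINGULAR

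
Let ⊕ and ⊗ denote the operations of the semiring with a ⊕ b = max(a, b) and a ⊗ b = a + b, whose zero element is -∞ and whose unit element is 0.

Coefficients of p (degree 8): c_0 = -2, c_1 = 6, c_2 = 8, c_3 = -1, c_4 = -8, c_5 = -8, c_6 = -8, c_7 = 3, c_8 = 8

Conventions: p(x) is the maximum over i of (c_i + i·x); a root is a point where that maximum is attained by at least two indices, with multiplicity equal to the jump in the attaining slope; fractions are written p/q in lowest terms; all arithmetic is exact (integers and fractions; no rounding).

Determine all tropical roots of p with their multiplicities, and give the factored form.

hull edge (i=0, c=-2) to (i=1, c=6): slope 8, span 1
hull edge (i=1, c=6) to (i=2, c=8): slope 2, span 1
hull edge (i=2, c=8) to (i=8, c=8): slope 0, span 6
Factored form: p(x) = 8 ⊗ (x ⊕ (-8)) ⊗ (x ⊕ (-2)) ⊗ (x ⊕ 0) ⊗ (x ⊕ 0) ⊗ (x ⊕ 0) ⊗ (x ⊕ 0) ⊗ (x ⊕ 0) ⊗ (x ⊕ 0)
Answer: roots = -8 (mult 1), -2 (mult 1), 0 (mult 6)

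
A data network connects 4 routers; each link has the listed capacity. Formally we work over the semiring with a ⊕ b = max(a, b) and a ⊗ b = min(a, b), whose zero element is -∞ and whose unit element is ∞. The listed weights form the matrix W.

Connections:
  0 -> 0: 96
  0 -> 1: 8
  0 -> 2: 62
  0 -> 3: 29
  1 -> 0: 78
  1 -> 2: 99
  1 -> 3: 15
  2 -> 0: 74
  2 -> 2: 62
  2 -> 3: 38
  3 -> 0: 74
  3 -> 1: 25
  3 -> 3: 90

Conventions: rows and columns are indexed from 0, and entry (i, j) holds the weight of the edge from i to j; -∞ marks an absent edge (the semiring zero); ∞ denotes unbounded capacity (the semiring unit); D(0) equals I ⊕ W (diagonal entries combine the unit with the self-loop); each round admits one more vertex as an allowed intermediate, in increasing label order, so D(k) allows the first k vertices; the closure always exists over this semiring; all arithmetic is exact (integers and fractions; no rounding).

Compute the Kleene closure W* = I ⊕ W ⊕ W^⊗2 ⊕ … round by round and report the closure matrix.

D(0):
  [∞, 8, 62, 29]
  [78, ∞, 99, 15]
  [74, -∞, ∞, 38]
  [74, 25, -∞, ∞]
D(1):
  [∞, 8, 62, 29]
  [78, ∞, 99, 29]
  [74, 8, ∞, 38]
  [74, 25, 62, ∞]
D(2):
  [∞, 8, 62, 29]
  [78, ∞, 99, 29]
  [74, 8, ∞, 38]
  [74, 25, 62, ∞]
D(3):
  [∞, 8, 62, 38]
  [78, ∞, 99, 38]
  [74, 8, ∞, 38]
  [74, 25, 62, ∞]
D(4):
  [∞, 25, 62, 38]
  [78, ∞, 99, 38]
  [74, 25, ∞, 38]
  [74, 25, 62, ∞]
Answer: W* = [[∞, 25, 62, 38], [78, ∞, 99, 38], [74, 25, ∞, 38], [74, 25, 62, ∞]]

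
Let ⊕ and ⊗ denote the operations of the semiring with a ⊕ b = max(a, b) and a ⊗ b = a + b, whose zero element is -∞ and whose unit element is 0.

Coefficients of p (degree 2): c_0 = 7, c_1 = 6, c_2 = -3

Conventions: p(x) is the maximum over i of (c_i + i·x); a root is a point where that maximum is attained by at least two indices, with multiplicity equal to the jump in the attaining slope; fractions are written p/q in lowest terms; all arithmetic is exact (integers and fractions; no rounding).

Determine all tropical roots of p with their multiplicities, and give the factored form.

hull edge (i=0, c=7) to (i=1, c=6): slope -1, span 1
hull edge (i=1, c=6) to (i=2, c=-3): slope -9, span 1
Factored form: p(x) = -3 ⊗ (x ⊕ 1) ⊗ (x ⊕ 9)
Answer: roots = 1 (mult 1), 9 (mult 1)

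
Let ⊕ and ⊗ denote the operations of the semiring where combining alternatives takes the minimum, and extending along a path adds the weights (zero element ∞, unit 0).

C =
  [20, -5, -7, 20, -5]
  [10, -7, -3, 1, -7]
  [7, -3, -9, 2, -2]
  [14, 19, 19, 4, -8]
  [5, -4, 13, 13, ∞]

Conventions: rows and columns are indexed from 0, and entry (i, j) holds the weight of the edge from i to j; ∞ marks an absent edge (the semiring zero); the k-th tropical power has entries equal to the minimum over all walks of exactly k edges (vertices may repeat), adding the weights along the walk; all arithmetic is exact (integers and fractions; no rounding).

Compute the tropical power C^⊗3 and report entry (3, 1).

C^⊗2:
  [0, -12, -16, -5, -12]
  [-2, -14, -12, -6, -14]
  [-2, -12, -18, -7, -11]
  [-3, -12, 5, 5, -4]
  [6, -11, -7, -3, -11]
C^⊗3:
  [-9, -19, -25, -14, -19]
  [-9, -21, -21, -13, -21]
  [-11, -21, -27, -16, -20]
  [-2, -19, -15, -11, -19]
  [-6, -18, -16, -10, -18]
Key observation: the optimum is the walk 3->4->1->1, with weight (-8) + (-4) + (-7) = -19.
Optimal value attained by: walk 3->4->1->1.
Answer: (C^⊗3)[3][1] = -19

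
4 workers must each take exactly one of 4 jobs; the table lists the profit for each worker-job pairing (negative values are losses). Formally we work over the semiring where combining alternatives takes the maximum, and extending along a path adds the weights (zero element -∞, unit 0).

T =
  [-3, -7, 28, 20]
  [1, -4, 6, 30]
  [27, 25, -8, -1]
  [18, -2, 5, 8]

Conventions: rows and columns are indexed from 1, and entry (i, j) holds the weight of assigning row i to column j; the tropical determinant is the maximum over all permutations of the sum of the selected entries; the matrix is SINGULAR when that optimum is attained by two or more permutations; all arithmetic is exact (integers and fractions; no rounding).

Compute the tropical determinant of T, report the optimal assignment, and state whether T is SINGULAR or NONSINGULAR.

σ = (1, 2, 3, 4): (-3) + (-4) + (-8) + 8 = -7
σ = (1, 2, 4, 3): (-3) + (-4) + (-1) + 5 = -3
σ = (1, 3, 2, 4): (-3) + 6 + 25 + 8 = 36
σ = (1, 3, 4, 2): (-3) + 6 + (-1) + (-2) = 0
σ = (1, 4, 2, 3): (-3) + 30 + 25 + 5 = 57
σ = (1, 4, 3, 2): (-3) + 30 + (-8) + (-2) = 17
σ = (2, 1, 3, 4): (-7) + 1 + (-8) + 8 = -6
σ = (2, 1, 4, 3): (-7) + 1 + (-1) + 5 = -2
σ = (2, 3, 1, 4): (-7) + 6 + 27 + 8 = 34
σ = (2, 3, 4, 1): (-7) + 6 + (-1) + 18 = 16
σ = (2, 4, 1, 3): (-7) + 30 + 27 + 5 = 55
σ = (2, 4, 3, 1): (-7) + 30 + (-8) + 18 = 33
σ = (3, 1, 2, 4): 28 + 1 + 25 + 8 = 62
σ = (3, 1, 4, 2): 28 + 1 + (-1) + (-2) = 26
σ = (3, 2, 1, 4): 28 + (-4) + 27 + 8 = 59
σ = (3, 2, 4, 1): 28 + (-4) + (-1) + 18 = 41
σ = (3, 4, 1, 2): 28 + 30 + 27 + (-2) = 83
σ = (3, 4, 2, 1): 28 + 30 + 25 + 18 = 101
σ = (4, 1, 2, 3): 20 + 1 + 25 + 5 = 51
σ = (4, 1, 3, 2): 20 + 1 + (-8) + (-2) = 11
σ = (4, 2, 1, 3): 20 + (-4) + 27 + 5 = 48
σ = (4, 2, 3, 1): 20 + (-4) + (-8) + 18 = 26
σ = (4, 3, 1, 2): 20 + 6 + 27 + (-2) = 51
σ = (4, 3, 2, 1): 20 + 6 + 25 + 18 = 69
Optimal value attained by: σ = (3, 4, 2, 1).
Answer: det⊕(T) = 101; verdict: NONSINGULAR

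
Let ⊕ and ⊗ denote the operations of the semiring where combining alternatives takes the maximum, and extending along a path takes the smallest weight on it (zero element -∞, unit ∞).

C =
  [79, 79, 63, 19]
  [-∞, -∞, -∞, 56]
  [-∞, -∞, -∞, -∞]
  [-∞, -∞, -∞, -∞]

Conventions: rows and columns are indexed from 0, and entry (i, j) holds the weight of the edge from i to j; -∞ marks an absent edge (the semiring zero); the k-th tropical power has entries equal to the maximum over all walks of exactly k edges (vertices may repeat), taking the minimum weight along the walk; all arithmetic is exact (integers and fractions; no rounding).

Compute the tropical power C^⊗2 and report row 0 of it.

C^⊗2:
  [79, 79, 63, 56]
  [-∞, -∞, -∞, -∞]
  [-∞, -∞, -∞, -∞]
  [-∞, -∞, -∞, -∞]
Answer: row 0 of C^⊗2 = [79, 79, 63, 56]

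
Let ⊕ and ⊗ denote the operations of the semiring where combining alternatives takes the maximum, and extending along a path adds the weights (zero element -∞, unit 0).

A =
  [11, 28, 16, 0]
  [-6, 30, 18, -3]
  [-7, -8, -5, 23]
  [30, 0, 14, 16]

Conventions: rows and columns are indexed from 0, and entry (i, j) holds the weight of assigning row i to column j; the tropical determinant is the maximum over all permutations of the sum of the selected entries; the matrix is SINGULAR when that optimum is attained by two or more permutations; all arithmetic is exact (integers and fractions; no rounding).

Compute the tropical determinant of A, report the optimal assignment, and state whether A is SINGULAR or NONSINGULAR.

σ = (0, 1, 2, 3): 11 + 30 + (-5) + 16 = 52
σ = (0, 1, 3, 2): 11 + 30 + 23 + 14 = 78
σ = (0, 2, 1, 3): 11 + 18 + (-8) + 16 = 37
σ = (0, 2, 3, 1): 11 + 18 + 23 + 0 = 52
σ = (0, 3, 1, 2): 11 + (-3) + (-8) + 14 = 14
σ = (0, 3, 2, 1): 11 + (-3) + (-5) + 0 = 3
σ = (1, 0, 2, 3): 28 + (-6) + (-5) + 16 = 33
σ = (1, 0, 3, 2): 28 + (-6) + 23 + 14 = 59
σ = (1, 2, 0, 3): 28 + 18 + (-7) + 16 = 55
σ = (1, 2, 3, 0): 28 + 18 + 23 + 30 = 99
σ = (1, 3, 0, 2): 28 + (-3) + (-7) + 14 = 32
σ = (1, 3, 2, 0): 28 + (-3) + (-5) + 30 = 50
σ = (2, 0, 1, 3): 16 + (-6) + (-8) + 16 = 18
σ = (2, 0, 3, 1): 16 + (-6) + 23 + 0 = 33
σ = (2, 1, 0, 3): 16 + 30 + (-7) + 16 = 55
σ = (2, 1, 3, 0): 16 + 30 + 23 + 30 = 99
σ = (2, 3, 0, 1): 16 + (-3) + (-7) + 0 = 6
σ = (2, 3, 1, 0): 16 + (-3) + (-8) + 30 = 35
σ = (3, 0, 1, 2): 0 + (-6) + (-8) + 14 = 0
σ = (3, 0, 2, 1): 0 + (-6) + (-5) + 0 = -11
σ = (3, 1, 0, 2): 0 + 30 + (-7) + 14 = 37
σ = (3, 1, 2, 0): 0 + 30 + (-5) + 30 = 55
σ = (3, 2, 0, 1): 0 + 18 + (-7) + 0 = 11
σ = (3, 2, 1, 0): 0 + 18 + (-8) + 30 = 40
Optimal value attained by: σ = (1, 2, 3, 0).
Answer: det⊕(A) = 99; verdict: SINGULAR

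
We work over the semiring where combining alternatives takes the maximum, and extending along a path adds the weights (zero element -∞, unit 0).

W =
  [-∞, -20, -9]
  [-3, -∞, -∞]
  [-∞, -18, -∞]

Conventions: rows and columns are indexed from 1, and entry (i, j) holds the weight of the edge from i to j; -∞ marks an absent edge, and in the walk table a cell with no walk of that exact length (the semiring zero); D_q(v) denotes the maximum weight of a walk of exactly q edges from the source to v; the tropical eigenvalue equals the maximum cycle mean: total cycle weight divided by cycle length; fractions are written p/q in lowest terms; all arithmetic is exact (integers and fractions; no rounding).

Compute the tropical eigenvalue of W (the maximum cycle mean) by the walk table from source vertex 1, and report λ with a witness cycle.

q=0: [0, -∞, -∞]
q=1: [-∞, -20, -9]
q=2: [-23, -27, -∞]
q=3: [-30, -43, -32]
Optimal cycle mean attained by: cycle 1->3->2->1, total (-9) + (-18) + (-3), length 3.
Answer: λ = -10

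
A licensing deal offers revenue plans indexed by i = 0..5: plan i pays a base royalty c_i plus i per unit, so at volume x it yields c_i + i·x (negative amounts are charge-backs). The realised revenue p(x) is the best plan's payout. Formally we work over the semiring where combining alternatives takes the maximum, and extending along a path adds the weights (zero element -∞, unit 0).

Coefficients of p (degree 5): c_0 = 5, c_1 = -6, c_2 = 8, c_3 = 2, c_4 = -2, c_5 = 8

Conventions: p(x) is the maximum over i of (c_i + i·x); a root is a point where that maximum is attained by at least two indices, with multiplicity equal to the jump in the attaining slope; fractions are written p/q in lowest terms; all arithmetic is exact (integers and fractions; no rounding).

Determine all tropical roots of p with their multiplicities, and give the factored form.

hull edge (i=0, c=5) to (i=2, c=8): slope 3/2, span 2
hull edge (i=2, c=8) to (i=5, c=8): slope 0, span 3
Factored form: p(x) = 8 ⊗ (x ⊕ (-3/2)) ⊗ (x ⊕ (-3/2)) ⊗ (x ⊕ 0) ⊗ (x ⊕ 0) ⊗ (x ⊕ 0)
Answer: roots = -3/2 (mult 2), 0 (mult 3)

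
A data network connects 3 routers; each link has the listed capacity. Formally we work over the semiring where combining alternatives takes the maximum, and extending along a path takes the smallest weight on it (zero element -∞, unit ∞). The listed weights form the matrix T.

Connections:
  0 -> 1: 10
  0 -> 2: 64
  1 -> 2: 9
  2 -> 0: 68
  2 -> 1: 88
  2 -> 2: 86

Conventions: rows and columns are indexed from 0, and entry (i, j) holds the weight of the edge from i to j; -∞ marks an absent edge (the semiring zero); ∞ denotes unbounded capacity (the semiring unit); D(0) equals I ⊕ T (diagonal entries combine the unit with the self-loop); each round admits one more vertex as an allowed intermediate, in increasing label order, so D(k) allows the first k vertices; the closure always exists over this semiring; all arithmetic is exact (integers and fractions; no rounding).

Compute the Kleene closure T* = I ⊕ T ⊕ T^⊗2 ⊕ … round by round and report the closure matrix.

D(0):
  [∞, 10, 64]
  [-∞, ∞, 9]
  [68, 88, ∞]
D(1):
  [∞, 10, 64]
  [-∞, ∞, 9]
  [68, 88, ∞]
D(2):
  [∞, 10, 64]
  [-∞, ∞, 9]
  [68, 88, ∞]
D(3):
  [∞, 64, 64]
  [9, ∞, 9]
  [68, 88, ∞]
Answer: T* = [[∞, 64, 64], [9, ∞, 9], [68, 88, ∞]]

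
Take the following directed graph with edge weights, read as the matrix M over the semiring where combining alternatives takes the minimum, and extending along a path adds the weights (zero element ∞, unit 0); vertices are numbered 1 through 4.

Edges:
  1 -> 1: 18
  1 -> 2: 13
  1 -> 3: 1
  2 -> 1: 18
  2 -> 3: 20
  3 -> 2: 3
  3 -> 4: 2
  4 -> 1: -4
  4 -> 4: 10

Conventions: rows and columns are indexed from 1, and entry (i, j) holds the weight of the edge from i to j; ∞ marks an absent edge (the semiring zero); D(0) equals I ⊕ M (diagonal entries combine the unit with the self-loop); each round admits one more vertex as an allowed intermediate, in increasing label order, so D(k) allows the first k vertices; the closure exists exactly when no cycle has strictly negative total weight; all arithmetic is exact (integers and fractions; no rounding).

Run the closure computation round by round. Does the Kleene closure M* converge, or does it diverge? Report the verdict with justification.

D(0):
  [0, 13, 1, ∞]
  [18, 0, 20, ∞]
  [∞, 3, 0, 2]
  [-4, ∞, ∞, 0]
D(1):
  [0, 13, 1, ∞]
  [18, 0, 19, ∞]
  [∞, 3, 0, 2]
  [-4, 9, -3, 0]
D(2):
  [0, 13, 1, ∞]
  [18, 0, 19, ∞]
  [21, 3, 0, 2]
  [-4, 9, -3, 0]
Detection: at round 3, diagonal entry (4, 4) turns strictly negative.
Key observation: the cycle 4->1->3->4 has total weight (-4) + 1 + 2, which is strictly negative.
Answer: DIVERGES — negative cycle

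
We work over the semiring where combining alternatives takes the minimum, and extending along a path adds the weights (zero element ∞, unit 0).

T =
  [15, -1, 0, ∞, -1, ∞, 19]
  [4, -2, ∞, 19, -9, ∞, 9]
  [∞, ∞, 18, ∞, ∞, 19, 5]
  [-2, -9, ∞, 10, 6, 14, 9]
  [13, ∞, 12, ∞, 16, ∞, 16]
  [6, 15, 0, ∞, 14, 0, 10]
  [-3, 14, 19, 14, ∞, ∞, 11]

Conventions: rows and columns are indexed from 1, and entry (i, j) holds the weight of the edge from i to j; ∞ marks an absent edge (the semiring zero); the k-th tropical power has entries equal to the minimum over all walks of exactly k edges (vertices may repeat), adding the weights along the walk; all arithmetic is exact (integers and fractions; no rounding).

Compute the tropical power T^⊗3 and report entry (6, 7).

T^⊗2:
  [3, -3, 11, 18, -10, 19, 5]
  [2, -4, 3, 17, -11, 33, 7]
  [2, 19, 19, 19, 33, 19, 16]
  [-5, -11, -2, 10, -18, 14, 0]
  [13, 12, 13, 30, 12, 31, 17]
  [6, 5, 0, 24, 5, 0, 5]
  [8, -4, -3, 24, -4, 28, 16]
T^⊗3:
  [1, -5, 2, 16, -12, 19, 6]
  [0, -6, 1, 15, -13, 22, 5]
  [13, 1, 2, 29, 1, 19, 21]
  [-7, -13, -6, 8, -20, 14, -2]
  [14, 10, 13, 31, 3, 31, 18]
  [2, 3, 0, 19, -4, 0, 5]
  [0, -6, 8, 15, -13, 16, 2]
Key observation: the optimum is the walk 6->6->3->7, with weight 0 + 0 + 5 = 5.
Optimal value attained by: walk 6->6->3->7.
Answer: (T^⊗3)[6][7] = 5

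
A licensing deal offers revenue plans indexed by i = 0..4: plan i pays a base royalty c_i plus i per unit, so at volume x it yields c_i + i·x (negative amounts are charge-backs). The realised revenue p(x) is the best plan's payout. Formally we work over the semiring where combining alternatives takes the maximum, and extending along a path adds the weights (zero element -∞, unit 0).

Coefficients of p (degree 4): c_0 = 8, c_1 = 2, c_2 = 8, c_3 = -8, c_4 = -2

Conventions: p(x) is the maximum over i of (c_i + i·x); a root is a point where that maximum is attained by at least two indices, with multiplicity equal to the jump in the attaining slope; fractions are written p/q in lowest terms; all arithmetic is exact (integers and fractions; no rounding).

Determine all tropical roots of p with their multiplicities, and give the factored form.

hull edge (i=0, c=8) to (i=2, c=8): slope 0, span 2
hull edge (i=2, c=8) to (i=4, c=-2): slope -5, span 2
Factored form: p(x) = -2 ⊗ (x ⊕ 0) ⊗ (x ⊕ 0) ⊗ (x ⊕ 5) ⊗ (x ⊕ 5)
Answer: roots = 0 (mult 2), 5 (mult 2)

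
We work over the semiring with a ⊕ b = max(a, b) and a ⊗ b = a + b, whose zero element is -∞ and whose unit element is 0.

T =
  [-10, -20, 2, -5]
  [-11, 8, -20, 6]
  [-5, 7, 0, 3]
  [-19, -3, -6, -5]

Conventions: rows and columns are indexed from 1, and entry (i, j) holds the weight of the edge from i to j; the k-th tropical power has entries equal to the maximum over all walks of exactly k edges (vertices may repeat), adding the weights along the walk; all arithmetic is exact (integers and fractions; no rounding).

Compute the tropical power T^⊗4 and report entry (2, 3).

T^⊗2:
  [-3, 9, 2, 5]
  [-3, 16, 0, 14]
  [-4, 15, 0, 13]
  [-11, 5, -6, 3]
T^⊗3:
  [-2, 17, 2, 15]
  [5, 24, 8, 22]
  [4, 23, 7, 21]
  [-6, 13, -3, 11]
T^⊗4:
  [6, 25, 9, 23]
  [13, 32, 16, 30]
  [12, 31, 15, 29]
  [2, 21, 5, 19]
Key observation: the optimum is the walk 2->2->2->4->3, with weight 8 + 8 + 6 + (-6) = 16.
Optimal value attained by: walk 2->2->2->4->3.
Answer: (T^⊗4)[2][3] = 16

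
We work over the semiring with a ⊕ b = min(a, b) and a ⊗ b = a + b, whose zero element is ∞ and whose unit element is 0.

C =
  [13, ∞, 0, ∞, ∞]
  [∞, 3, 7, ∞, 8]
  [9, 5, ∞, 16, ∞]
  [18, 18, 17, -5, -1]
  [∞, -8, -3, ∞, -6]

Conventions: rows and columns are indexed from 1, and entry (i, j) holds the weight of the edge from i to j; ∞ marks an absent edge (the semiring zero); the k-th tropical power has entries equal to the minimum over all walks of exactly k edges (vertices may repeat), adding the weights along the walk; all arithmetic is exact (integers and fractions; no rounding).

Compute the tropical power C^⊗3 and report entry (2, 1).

C^⊗2:
  [9, 5, 13, 16, ∞]
  [16, 0, 5, 23, 2]
  [22, 8, 9, 11, 13]
  [13, -9, -4, -10, -7]
  [6, -14, -9, 13, -12]
C^⊗3:
  [22, 8, 9, 11, 13]
  [14, -6, -1, 18, -4]
  [18, 5, 10, 6, 7]
  [5, -15, -10, -15, -13]
  [0, -20, -15, 7, -18]
Key observation: the optimum is the walk 2->5->3->1, with weight 8 + (-3) + 9 = 14.
Optimal value attained by: walk 2->5->3->1.
Answer: (C^⊗3)[2][1] = 14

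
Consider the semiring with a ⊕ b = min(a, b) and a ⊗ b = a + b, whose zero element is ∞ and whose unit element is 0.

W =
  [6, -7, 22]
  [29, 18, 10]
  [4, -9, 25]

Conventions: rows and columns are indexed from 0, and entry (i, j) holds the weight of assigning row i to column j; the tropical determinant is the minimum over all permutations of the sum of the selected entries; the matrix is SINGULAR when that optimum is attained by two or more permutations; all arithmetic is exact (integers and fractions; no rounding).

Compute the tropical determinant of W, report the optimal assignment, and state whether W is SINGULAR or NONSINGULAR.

σ = (0, 1, 2): 6 + 18 + 25 = 49
σ = (0, 2, 1): 6 + 10 + (-9) = 7
σ = (1, 0, 2): (-7) + 29 + 25 = 47
σ = (1, 2, 0): (-7) + 10 + 4 = 7
σ = (2, 0, 1): 22 + 29 + (-9) = 42
σ = (2, 1, 0): 22 + 18 + 4 = 44
Optimal value attained by: σ = (0, 2, 1).
Answer: det⊕(W) = 7; verdict: SINGULAR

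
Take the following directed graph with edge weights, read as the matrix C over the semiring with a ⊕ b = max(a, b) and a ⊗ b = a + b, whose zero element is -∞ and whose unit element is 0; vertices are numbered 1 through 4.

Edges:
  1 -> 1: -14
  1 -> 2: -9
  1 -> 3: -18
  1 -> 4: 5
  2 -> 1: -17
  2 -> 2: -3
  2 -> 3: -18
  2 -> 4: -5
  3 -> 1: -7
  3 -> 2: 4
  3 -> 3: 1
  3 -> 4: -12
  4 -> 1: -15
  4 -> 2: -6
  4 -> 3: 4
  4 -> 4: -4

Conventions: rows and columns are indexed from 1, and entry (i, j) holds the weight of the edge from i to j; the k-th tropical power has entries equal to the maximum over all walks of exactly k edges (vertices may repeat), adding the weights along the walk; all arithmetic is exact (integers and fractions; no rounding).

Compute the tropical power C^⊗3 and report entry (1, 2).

C^⊗2:
  [-10, -1, 9, 1]
  [-20, -6, -1, -8]
  [-6, 5, 2, -1]
  [-3, 8, 5, -8]
C^⊗3:
  [2, 13, 10, -3]
  [-8, 3, 0, -11]
  [-5, 6, 3, 0]
  [-2, 9, 6, 3]
Key observation: the optimum is the walk 1->4->3->2, with weight 5 + 4 + 4 = 13.
Optimal value attained by: walk 1->4->3->2.
Answer: (C^⊗3)[1][2] = 13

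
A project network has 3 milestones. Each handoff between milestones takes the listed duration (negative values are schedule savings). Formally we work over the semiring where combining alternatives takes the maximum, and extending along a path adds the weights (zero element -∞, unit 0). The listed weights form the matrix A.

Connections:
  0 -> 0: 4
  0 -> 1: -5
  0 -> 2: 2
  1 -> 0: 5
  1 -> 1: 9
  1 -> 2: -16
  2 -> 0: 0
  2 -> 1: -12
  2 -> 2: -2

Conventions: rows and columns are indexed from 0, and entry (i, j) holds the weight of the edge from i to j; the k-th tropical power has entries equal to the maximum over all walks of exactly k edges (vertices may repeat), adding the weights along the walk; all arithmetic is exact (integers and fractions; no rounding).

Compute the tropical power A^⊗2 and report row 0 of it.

A^⊗2:
  [8, 4, 6]
  [14, 18, 7]
  [4, -3, 2]
Answer: row 0 of A^⊗2 = [8, 4, 6]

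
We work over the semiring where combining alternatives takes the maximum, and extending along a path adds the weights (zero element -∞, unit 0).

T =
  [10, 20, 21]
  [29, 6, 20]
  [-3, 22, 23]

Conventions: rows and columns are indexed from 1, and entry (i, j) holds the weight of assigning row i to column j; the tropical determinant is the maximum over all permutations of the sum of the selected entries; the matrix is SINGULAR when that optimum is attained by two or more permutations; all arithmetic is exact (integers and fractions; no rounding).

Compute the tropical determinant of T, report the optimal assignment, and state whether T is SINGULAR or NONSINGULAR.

σ = (1, 2, 3): 10 + 6 + 23 = 39
σ = (1, 3, 2): 10 + 20 + 22 = 52
σ = (2, 1, 3): 20 + 29 + 23 = 72
σ = (2, 3, 1): 20 + 20 + (-3) = 37
σ = (3, 1, 2): 21 + 29 + 22 = 72
σ = (3, 2, 1): 21 + 6 + (-3) = 24
Optimal value attained by: σ = (2, 1, 3).
Answer: det⊕(T) = 72; verdict: SINGULAR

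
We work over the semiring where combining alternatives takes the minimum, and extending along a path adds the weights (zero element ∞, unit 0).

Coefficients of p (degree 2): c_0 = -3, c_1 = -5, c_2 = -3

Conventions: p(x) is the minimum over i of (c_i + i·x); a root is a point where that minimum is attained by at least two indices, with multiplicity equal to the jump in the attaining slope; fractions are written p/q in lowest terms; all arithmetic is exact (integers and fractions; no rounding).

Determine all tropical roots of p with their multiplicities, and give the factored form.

hull edge (i=0, c=-3) to (i=1, c=-5): slope -2, span 1
hull edge (i=1, c=-5) to (i=2, c=-3): slope 2, span 1
Factored form: p(x) = -3 ⊗ (x ⊕ (-2)) ⊗ (x ⊕ 2)
Answer: roots = -2 (mult 1), 2 (mult 1)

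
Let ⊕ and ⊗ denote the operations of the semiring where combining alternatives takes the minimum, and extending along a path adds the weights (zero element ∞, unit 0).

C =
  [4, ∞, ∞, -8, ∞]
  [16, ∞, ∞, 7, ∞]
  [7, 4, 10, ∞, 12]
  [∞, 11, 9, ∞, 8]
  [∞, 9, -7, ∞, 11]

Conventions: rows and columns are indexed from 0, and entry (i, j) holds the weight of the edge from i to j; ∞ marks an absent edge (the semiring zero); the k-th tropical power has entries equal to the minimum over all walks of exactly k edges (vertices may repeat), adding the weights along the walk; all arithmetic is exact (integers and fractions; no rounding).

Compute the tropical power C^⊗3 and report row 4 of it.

C^⊗2:
  [8, 3, 1, -4, 0]
  [20, 18, 16, 8, 15]
  [11, 14, 5, -1, 22]
  [16, 13, 1, 18, 19]
  [0, -3, 3, 16, 5]
C^⊗3:
  [8, 5, -7, 0, 4]
  [23, 19, 8, 12, 16]
  [12, 9, 8, 3, 7]
  [8, 5, 11, 8, 13]
  [4, 7, -2, -8, 15]
Answer: row 4 of C^⊗3 = [4, 7, -2, -8, 15]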